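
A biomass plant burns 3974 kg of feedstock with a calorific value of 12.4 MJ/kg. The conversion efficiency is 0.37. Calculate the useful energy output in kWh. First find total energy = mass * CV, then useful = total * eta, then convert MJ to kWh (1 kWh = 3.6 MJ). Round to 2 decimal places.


Total energy = mass * CV = 3974 * 12.4 = 49277.6 MJ
Useful energy = total * eta = 49277.6 * 0.37 = 18232.71 MJ
Convert to kWh: 18232.71 / 3.6
Useful energy = 5064.64 kWh

5064.64


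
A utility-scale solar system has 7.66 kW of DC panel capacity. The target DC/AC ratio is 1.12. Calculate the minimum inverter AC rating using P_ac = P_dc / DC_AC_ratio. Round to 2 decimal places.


The inverter AC capacity is determined by the DC/AC ratio.
Given: P_dc = 7.66 kW, DC/AC ratio = 1.12
P_ac = P_dc / ratio = 7.66 / 1.12
P_ac = 6.84 kW

6.84


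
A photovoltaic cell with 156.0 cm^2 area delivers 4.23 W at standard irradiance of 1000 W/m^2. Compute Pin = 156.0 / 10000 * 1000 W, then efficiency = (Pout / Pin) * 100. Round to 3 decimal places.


First compute the input power:
  Pin = area_cm2 / 10000 * G = 156.0 / 10000 * 1000 = 15.6 W
Then compute efficiency:
  Efficiency = (Pout / Pin) * 100 = (4.23 / 15.6) * 100
  Efficiency = 27.115%

27.115


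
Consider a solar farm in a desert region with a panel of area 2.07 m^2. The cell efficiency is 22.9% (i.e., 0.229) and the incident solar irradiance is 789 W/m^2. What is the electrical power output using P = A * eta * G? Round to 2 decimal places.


Use the solar power formula P = A * eta * G.
Given: A = 2.07 m^2, eta = 0.229, G = 789 W/m^2
P = 2.07 * 0.229 * 789
P = 374.01 W

374.01


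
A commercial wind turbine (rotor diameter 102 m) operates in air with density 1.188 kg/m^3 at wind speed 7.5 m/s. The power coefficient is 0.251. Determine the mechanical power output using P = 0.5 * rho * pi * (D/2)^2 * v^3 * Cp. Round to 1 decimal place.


Step 1 -- Compute swept area:
  A = pi * (D/2)^2 = pi * (102/2)^2 = 8171.28 m^2
Step 2 -- Apply wind power equation:
  P = 0.5 * rho * A * v^3 * Cp
  v^3 = 7.5^3 = 421.875
  P = 0.5 * 1.188 * 8171.28 * 421.875 * 0.251
  P = 513965.8 W

513965.8


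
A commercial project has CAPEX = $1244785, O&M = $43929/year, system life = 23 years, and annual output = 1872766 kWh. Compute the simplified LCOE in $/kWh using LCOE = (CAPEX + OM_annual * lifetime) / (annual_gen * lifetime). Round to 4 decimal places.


Total cost = CAPEX + OM * lifetime = 1244785 + 43929 * 23 = 1244785 + 1010367 = 2255152
Total generation = annual * lifetime = 1872766 * 23 = 43073618 kWh
LCOE = 2255152 / 43073618
LCOE = 0.0524 $/kWh

0.0524


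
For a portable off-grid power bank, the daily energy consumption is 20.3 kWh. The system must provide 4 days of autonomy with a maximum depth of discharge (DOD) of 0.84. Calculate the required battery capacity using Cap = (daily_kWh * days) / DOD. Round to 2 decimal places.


Total energy needed = daily * days = 20.3 * 4 = 81.2 kWh
Account for depth of discharge:
  Cap = total_energy / DOD = 81.2 / 0.84
  Cap = 96.67 kWh

96.67


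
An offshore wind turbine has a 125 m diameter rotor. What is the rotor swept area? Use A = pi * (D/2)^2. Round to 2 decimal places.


Compute the rotor radius:
  r = D / 2 = 125 / 2 = 62.5 m
Calculate swept area:
  A = pi * r^2 = pi * 62.5^2
  A = 12271.85 m^2

12271.85


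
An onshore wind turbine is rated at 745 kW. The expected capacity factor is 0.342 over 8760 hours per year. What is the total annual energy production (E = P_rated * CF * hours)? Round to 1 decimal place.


Annual energy = rated_kW * capacity_factor * hours_per_year
Given: P_rated = 745 kW, CF = 0.342, hours = 8760
E = 745 * 0.342 * 8760
E = 2231960.4 kWh

2231960.4


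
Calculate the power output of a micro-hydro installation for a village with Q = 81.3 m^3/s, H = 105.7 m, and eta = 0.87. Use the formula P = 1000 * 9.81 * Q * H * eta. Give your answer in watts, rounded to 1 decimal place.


Apply the hydropower formula P = rho * g * Q * H * eta
rho * g = 1000 * 9.81 = 9810.0
P = 9810.0 * 81.3 * 105.7 * 0.87
P = 73342176.3 W

73342176.3


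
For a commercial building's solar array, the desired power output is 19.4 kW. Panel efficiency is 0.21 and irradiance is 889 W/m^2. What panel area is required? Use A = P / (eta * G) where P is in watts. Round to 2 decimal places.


Convert target power to watts: P = 19.4 * 1000 = 19400.0 W
Compute denominator: eta * G = 0.21 * 889 = 186.69
Required area A = P / (eta * G) = 19400.0 / 186.69
A = 103.92 m^2

103.92


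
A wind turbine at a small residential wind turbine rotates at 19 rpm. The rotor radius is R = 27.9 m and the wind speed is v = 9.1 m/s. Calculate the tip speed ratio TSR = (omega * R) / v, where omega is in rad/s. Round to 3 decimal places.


Convert rotational speed to rad/s:
  omega = 19 * 2 * pi / 60 = 1.9897 rad/s
Compute tip speed:
  v_tip = omega * R = 1.9897 * 27.9 = 55.512 m/s
Tip speed ratio:
  TSR = v_tip / v_wind = 55.512 / 9.1 = 6.100

6.100


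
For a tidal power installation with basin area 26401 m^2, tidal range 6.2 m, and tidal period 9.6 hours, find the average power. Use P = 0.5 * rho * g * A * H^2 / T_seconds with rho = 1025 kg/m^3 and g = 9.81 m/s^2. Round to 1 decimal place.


Convert period to seconds: T = 9.6 * 3600 = 34560.0 s
H^2 = 6.2^2 = 38.44
P = 0.5 * rho * g * A * H^2 / T
P = 0.5 * 1025 * 9.81 * 26401 * 38.44 / 34560.0
P = 147636.2 W

147636.2


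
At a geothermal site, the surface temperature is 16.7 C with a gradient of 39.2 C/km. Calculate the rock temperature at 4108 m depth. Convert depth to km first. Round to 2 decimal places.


Convert depth to km: 4108 / 1000 = 4.108 km
Temperature increase = gradient * depth_km = 39.2 * 4.108 = 161.03 C
Temperature at depth = T_surface + delta_T = 16.7 + 161.03
T = 177.73 C

177.73


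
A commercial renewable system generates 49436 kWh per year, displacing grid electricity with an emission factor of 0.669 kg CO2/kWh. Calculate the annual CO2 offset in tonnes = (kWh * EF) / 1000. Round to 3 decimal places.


CO2 offset in kg = generation * emission_factor
CO2 offset = 49436 * 0.669 = 33072.68 kg
Convert to tonnes:
  CO2 offset = 33072.68 / 1000 = 33.073 tonnes

33.073


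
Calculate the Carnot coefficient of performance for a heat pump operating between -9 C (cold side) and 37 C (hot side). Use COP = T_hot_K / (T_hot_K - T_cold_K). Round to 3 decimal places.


Convert to Kelvin:
  T_hot = 37 + 273.15 = 310.15 K
  T_cold = -9 + 273.15 = 264.15 K
Apply Carnot COP formula:
  COP = T_hot_K / (T_hot_K - T_cold_K) = 310.15 / 46.0
  COP = 6.742

6.742


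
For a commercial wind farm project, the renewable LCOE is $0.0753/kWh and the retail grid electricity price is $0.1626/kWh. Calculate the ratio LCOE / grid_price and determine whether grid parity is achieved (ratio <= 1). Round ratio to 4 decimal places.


Compare LCOE to grid price:
  LCOE = $0.0753/kWh, Grid price = $0.1626/kWh
  Ratio = LCOE / grid_price = 0.0753 / 0.1626 = 0.4631
  Grid parity achieved (ratio <= 1)? yes

0.4631


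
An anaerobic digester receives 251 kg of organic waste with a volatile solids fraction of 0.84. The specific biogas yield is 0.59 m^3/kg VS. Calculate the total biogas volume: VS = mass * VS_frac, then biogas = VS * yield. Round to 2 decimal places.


Compute volatile solids:
  VS = mass * VS_fraction = 251 * 0.84 = 210.84 kg
Calculate biogas volume:
  Biogas = VS * specific_yield = 210.84 * 0.59
  Biogas = 124.40 m^3

124.40


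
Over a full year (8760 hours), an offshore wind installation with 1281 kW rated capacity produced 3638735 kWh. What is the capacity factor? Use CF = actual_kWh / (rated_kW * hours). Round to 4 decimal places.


Capacity factor = actual output / maximum possible output
Maximum possible = rated * hours = 1281 * 8760 = 11221560 kWh
CF = 3638735 / 11221560
CF = 0.3243

0.3243


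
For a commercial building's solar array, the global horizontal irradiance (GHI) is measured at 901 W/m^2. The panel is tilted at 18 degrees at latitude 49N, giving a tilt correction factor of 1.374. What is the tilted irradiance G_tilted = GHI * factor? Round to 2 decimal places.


Identify the given values:
  GHI = 901 W/m^2, tilt correction factor = 1.374
Apply the formula G_tilted = GHI * factor:
  G_tilted = 901 * 1.374
  G_tilted = 1237.97 W/m^2

1237.97


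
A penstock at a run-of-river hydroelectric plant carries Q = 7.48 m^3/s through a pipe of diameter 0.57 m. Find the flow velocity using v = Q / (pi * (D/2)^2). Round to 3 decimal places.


Compute pipe cross-sectional area:
  A = pi * (D/2)^2 = pi * (0.57/2)^2 = 0.2552 m^2
Calculate velocity:
  v = Q / A = 7.48 / 0.2552
  v = 29.313 m/s

29.313


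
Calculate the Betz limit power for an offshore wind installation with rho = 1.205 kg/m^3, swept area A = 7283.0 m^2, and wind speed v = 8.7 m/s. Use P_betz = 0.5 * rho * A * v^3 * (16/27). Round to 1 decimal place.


The Betz coefficient Cp_max = 16/27 = 0.5926
v^3 = 8.7^3 = 658.503
P_betz = 0.5 * rho * A * v^3 * Cp_max
P_betz = 0.5 * 1.205 * 7283.0 * 658.503 * 0.5926
P_betz = 1712305.8 W

1712305.8


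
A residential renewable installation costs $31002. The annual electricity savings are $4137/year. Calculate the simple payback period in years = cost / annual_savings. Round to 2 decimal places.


Simple payback period = initial cost / annual savings
Payback = 31002 / 4137
Payback = 7.49 years

7.49


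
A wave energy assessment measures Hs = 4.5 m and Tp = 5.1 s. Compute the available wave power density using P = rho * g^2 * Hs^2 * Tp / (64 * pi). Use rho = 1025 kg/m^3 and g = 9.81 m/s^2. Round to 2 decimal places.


Apply wave power formula:
  g^2 = 9.81^2 = 96.2361
  Hs^2 = 4.5^2 = 20.25
  Numerator = rho * g^2 * Hs^2 * Tp = 1025 * 96.2361 * 20.25 * 5.1 = 10187252.81
  Denominator = 64 * pi = 201.0619
  P = 10187252.81 / 201.0619 = 50667.24 W/m

50667.24


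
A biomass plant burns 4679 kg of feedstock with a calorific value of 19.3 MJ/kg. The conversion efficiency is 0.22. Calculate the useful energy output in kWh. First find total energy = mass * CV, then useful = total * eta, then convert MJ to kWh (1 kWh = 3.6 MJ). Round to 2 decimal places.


Total energy = mass * CV = 4679 * 19.3 = 90304.7 MJ
Useful energy = total * eta = 90304.7 * 0.22 = 19867.03 MJ
Convert to kWh: 19867.03 / 3.6
Useful energy = 5518.62 kWh

5518.62


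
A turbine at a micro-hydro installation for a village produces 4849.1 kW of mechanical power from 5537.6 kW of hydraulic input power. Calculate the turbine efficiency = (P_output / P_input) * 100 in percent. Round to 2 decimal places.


Turbine efficiency = (output power / input power) * 100
eta = (4849.1 / 5537.6) * 100
eta = 87.57%

87.57


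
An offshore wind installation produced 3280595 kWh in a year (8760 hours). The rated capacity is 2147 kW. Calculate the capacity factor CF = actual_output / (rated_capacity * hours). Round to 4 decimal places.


Capacity factor = actual output / maximum possible output
Maximum possible = rated * hours = 2147 * 8760 = 18807720 kWh
CF = 3280595 / 18807720
CF = 0.1744

0.1744


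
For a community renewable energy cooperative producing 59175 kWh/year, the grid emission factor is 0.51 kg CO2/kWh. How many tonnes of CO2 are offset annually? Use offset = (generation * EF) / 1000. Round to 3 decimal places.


CO2 offset in kg = generation * emission_factor
CO2 offset = 59175 * 0.51 = 30179.25 kg
Convert to tonnes:
  CO2 offset = 30179.25 / 1000 = 30.179 tonnes

30.179


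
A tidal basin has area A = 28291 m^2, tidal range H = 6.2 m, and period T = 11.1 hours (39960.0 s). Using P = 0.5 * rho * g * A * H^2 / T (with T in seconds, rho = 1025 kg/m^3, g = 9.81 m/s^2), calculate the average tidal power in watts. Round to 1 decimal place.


Convert period to seconds: T = 11.1 * 3600 = 39960.0 s
H^2 = 6.2^2 = 38.44
P = 0.5 * rho * g * A * H^2 / T
P = 0.5 * 1025 * 9.81 * 28291 * 38.44 / 39960.0
P = 136826.1 W

136826.1


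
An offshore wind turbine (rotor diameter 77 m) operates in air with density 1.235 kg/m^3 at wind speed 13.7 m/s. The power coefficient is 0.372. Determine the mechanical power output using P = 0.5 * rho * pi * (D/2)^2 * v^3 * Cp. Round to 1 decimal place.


Step 1 -- Compute swept area:
  A = pi * (D/2)^2 = pi * (77/2)^2 = 4656.63 m^2
Step 2 -- Apply wind power equation:
  P = 0.5 * rho * A * v^3 * Cp
  v^3 = 13.7^3 = 2571.353
  P = 0.5 * 1.235 * 4656.63 * 2571.353 * 0.372
  P = 2750508.1 W

2750508.1


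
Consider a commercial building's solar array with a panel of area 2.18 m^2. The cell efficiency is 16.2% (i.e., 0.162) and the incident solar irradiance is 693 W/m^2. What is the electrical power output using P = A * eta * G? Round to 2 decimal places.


Use the solar power formula P = A * eta * G.
Given: A = 2.18 m^2, eta = 0.162, G = 693 W/m^2
P = 2.18 * 0.162 * 693
P = 244.74 W

244.74


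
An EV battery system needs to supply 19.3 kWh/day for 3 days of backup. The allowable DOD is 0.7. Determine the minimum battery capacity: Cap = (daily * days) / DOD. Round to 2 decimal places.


Total energy needed = daily * days = 19.3 * 3 = 57.9 kWh
Account for depth of discharge:
  Cap = total_energy / DOD = 57.9 / 0.7
  Cap = 82.71 kWh

82.71


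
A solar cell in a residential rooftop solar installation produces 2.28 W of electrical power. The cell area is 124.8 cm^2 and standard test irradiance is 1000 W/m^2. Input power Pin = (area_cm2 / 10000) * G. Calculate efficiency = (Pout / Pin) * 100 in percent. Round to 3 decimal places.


First compute the input power:
  Pin = area_cm2 / 10000 * G = 124.8 / 10000 * 1000 = 12.48 W
Then compute efficiency:
  Efficiency = (Pout / Pin) * 100 = (2.28 / 12.48) * 100
  Efficiency = 18.269%

18.269


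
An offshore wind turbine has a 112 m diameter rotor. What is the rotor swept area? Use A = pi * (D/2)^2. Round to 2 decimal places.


Compute the rotor radius:
  r = D / 2 = 112 / 2 = 56.0 m
Calculate swept area:
  A = pi * r^2 = pi * 56.0^2
  A = 9852.03 m^2

9852.03


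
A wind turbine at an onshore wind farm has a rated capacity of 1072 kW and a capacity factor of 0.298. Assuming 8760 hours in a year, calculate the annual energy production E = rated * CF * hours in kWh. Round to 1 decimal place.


Annual energy = rated_kW * capacity_factor * hours_per_year
Given: P_rated = 1072 kW, CF = 0.298, hours = 8760
E = 1072 * 0.298 * 8760
E = 2798434.6 kWh

2798434.6


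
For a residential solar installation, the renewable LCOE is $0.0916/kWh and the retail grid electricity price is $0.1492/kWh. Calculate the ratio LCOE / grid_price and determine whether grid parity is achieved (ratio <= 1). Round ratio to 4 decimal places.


Compare LCOE to grid price:
  LCOE = $0.0916/kWh, Grid price = $0.1492/kWh
  Ratio = LCOE / grid_price = 0.0916 / 0.1492 = 0.6139
  Grid parity achieved (ratio <= 1)? yes

0.6139


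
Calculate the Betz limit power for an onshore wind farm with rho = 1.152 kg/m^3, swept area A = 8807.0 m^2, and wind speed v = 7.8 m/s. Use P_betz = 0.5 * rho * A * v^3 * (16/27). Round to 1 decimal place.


The Betz coefficient Cp_max = 16/27 = 0.5926
v^3 = 7.8^3 = 474.552
P_betz = 0.5 * rho * A * v^3 * Cp_max
P_betz = 0.5 * 1.152 * 8807.0 * 474.552 * 0.5926
P_betz = 1426561.5 W

1426561.5


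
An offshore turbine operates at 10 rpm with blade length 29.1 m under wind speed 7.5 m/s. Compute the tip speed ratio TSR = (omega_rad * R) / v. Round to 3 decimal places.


Convert rotational speed to rad/s:
  omega = 10 * 2 * pi / 60 = 1.0472 rad/s
Compute tip speed:
  v_tip = omega * R = 1.0472 * 29.1 = 30.473 m/s
Tip speed ratio:
  TSR = v_tip / v_wind = 30.473 / 7.5 = 4.063

4.063


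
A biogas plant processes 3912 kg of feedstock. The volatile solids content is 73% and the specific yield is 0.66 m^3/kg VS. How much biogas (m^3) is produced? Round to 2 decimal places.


Compute volatile solids:
  VS = mass * VS_fraction = 3912 * 0.73 = 2855.76 kg
Calculate biogas volume:
  Biogas = VS * specific_yield = 2855.76 * 0.66
  Biogas = 1884.80 m^3

1884.80


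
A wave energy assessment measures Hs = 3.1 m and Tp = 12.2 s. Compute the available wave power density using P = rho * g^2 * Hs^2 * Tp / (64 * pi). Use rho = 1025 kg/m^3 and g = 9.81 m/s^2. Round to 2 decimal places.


Apply wave power formula:
  g^2 = 9.81^2 = 96.2361
  Hs^2 = 3.1^2 = 9.61
  Numerator = rho * g^2 * Hs^2 * Tp = 1025 * 96.2361 * 9.61 * 12.2 = 11564985.66
  Denominator = 64 * pi = 201.0619
  P = 11564985.66 / 201.0619 = 57519.52 W/m

57519.52


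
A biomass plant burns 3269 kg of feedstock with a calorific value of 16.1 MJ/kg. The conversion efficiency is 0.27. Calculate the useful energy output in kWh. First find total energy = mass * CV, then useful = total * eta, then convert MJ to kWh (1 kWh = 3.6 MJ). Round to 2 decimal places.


Total energy = mass * CV = 3269 * 16.1 = 52630.9 MJ
Useful energy = total * eta = 52630.9 * 0.27 = 14210.34 MJ
Convert to kWh: 14210.34 / 3.6
Useful energy = 3947.32 kWh

3947.32


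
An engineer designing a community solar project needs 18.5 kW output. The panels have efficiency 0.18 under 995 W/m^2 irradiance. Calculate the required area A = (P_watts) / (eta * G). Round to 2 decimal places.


Convert target power to watts: P = 18.5 * 1000 = 18500.0 W
Compute denominator: eta * G = 0.18 * 995 = 179.1
Required area A = P / (eta * G) = 18500.0 / 179.1
A = 103.29 m^2

103.29


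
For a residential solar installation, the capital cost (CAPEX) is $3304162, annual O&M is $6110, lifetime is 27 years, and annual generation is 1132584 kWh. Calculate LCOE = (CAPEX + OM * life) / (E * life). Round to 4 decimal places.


Total cost = CAPEX + OM * lifetime = 3304162 + 6110 * 27 = 3304162 + 164970 = 3469132
Total generation = annual * lifetime = 1132584 * 27 = 30579768 kWh
LCOE = 3469132 / 30579768
LCOE = 0.1134 $/kWh

0.1134


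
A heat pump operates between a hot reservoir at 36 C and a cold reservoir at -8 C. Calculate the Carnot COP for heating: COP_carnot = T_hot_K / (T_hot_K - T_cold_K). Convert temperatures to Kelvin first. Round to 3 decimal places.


Convert to Kelvin:
  T_hot = 36 + 273.15 = 309.15 K
  T_cold = -8 + 273.15 = 265.15 K
Apply Carnot COP formula:
  COP = T_hot_K / (T_hot_K - T_cold_K) = 309.15 / 44.0
  COP = 7.026

7.026


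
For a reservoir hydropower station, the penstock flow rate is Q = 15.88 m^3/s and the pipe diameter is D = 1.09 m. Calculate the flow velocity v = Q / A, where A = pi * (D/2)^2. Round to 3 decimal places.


Compute pipe cross-sectional area:
  A = pi * (D/2)^2 = pi * (1.09/2)^2 = 0.9331 m^2
Calculate velocity:
  v = Q / A = 15.88 / 0.9331
  v = 17.018 m/s

17.018


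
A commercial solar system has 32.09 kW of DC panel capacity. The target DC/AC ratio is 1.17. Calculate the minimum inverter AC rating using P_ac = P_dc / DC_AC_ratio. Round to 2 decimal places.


The inverter AC capacity is determined by the DC/AC ratio.
Given: P_dc = 32.09 kW, DC/AC ratio = 1.17
P_ac = P_dc / ratio = 32.09 / 1.17
P_ac = 27.43 kW

27.43


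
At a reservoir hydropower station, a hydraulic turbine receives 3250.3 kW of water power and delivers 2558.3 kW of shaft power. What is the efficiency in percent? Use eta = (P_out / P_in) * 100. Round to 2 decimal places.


Turbine efficiency = (output power / input power) * 100
eta = (2558.3 / 3250.3) * 100
eta = 78.71%

78.71


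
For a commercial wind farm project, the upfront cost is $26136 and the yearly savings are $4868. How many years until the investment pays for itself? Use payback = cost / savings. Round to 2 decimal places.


Simple payback period = initial cost / annual savings
Payback = 26136 / 4868
Payback = 5.37 years

5.37


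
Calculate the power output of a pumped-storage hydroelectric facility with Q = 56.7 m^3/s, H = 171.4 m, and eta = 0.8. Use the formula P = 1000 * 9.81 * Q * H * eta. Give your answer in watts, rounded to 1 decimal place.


Apply the hydropower formula P = rho * g * Q * H * eta
rho * g = 1000 * 9.81 = 9810.0
P = 9810.0 * 56.7 * 171.4 * 0.8
P = 76269846.2 W

76269846.2


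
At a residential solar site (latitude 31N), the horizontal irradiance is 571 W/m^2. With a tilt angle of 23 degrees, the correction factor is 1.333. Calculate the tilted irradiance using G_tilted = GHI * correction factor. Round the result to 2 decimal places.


Identify the given values:
  GHI = 571 W/m^2, tilt correction factor = 1.333
Apply the formula G_tilted = GHI * factor:
  G_tilted = 571 * 1.333
  G_tilted = 761.14 W/m^2

761.14


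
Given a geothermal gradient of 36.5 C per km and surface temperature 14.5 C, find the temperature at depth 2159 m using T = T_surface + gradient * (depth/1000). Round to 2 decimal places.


Convert depth to km: 2159 / 1000 = 2.159 km
Temperature increase = gradient * depth_km = 36.5 * 2.159 = 78.8 C
Temperature at depth = T_surface + delta_T = 14.5 + 78.8
T = 93.30 C

93.30


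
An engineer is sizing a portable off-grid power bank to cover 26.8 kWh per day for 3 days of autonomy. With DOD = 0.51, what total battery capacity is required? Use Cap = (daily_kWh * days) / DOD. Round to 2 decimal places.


Total energy needed = daily * days = 26.8 * 3 = 80.4 kWh
Account for depth of discharge:
  Cap = total_energy / DOD = 80.4 / 0.51
  Cap = 157.65 kWh

157.65


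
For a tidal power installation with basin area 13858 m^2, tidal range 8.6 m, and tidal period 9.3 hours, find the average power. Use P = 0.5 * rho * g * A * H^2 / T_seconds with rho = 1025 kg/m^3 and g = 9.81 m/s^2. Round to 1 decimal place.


Convert period to seconds: T = 9.3 * 3600 = 33480.0 s
H^2 = 8.6^2 = 73.96
P = 0.5 * rho * g * A * H^2 / T
P = 0.5 * 1025 * 9.81 * 13858 * 73.96 / 33480.0
P = 153912.9 W

153912.9


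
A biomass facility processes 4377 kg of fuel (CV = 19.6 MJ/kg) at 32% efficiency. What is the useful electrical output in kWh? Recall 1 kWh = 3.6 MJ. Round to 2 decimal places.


Total energy = mass * CV = 4377 * 19.6 = 85789.2 MJ
Useful energy = total * eta = 85789.2 * 0.32 = 27452.54 MJ
Convert to kWh: 27452.54 / 3.6
Useful energy = 7625.71 kWh

7625.71


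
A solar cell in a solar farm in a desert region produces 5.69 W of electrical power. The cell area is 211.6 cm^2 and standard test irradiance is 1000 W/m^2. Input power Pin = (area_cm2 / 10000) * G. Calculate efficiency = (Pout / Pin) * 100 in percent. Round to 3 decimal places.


First compute the input power:
  Pin = area_cm2 / 10000 * G = 211.6 / 10000 * 1000 = 21.16 W
Then compute efficiency:
  Efficiency = (Pout / Pin) * 100 = (5.69 / 21.16) * 100
  Efficiency = 26.890%

26.890


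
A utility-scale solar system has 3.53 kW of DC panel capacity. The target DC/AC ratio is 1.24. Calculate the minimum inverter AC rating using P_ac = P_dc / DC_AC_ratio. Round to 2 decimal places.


The inverter AC capacity is determined by the DC/AC ratio.
Given: P_dc = 3.53 kW, DC/AC ratio = 1.24
P_ac = P_dc / ratio = 3.53 / 1.24
P_ac = 2.85 kW

2.85


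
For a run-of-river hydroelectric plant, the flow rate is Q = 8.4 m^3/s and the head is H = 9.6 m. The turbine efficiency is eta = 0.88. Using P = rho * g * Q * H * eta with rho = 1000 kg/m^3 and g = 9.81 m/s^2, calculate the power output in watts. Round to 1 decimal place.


Apply the hydropower formula P = rho * g * Q * H * eta
rho * g = 1000 * 9.81 = 9810.0
P = 9810.0 * 8.4 * 9.6 * 0.88
P = 696149.0 W

696149.0


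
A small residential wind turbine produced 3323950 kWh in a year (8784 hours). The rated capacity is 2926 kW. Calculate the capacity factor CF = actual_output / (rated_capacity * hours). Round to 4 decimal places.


Capacity factor = actual output / maximum possible output
Maximum possible = rated * hours = 2926 * 8784 = 25701984 kWh
CF = 3323950 / 25701984
CF = 0.1293

0.1293


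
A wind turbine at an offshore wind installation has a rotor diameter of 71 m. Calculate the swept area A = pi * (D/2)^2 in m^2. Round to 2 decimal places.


Compute the rotor radius:
  r = D / 2 = 71 / 2 = 35.5 m
Calculate swept area:
  A = pi * r^2 = pi * 35.5^2
  A = 3959.19 m^2

3959.19


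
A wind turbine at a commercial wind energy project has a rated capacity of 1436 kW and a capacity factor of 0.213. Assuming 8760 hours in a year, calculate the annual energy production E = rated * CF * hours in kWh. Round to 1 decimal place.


Annual energy = rated_kW * capacity_factor * hours_per_year
Given: P_rated = 1436 kW, CF = 0.213, hours = 8760
E = 1436 * 0.213 * 8760
E = 2679403.7 kWh

2679403.7


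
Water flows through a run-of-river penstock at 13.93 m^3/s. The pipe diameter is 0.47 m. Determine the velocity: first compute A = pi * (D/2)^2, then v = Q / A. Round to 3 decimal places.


Compute pipe cross-sectional area:
  A = pi * (D/2)^2 = pi * (0.47/2)^2 = 0.1735 m^2
Calculate velocity:
  v = Q / A = 13.93 / 0.1735
  v = 80.291 m/s

80.291


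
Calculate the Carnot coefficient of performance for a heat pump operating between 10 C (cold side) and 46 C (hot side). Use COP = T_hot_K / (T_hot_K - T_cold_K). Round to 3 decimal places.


Convert to Kelvin:
  T_hot = 46 + 273.15 = 319.15 K
  T_cold = 10 + 273.15 = 283.15 K
Apply Carnot COP formula:
  COP = T_hot_K / (T_hot_K - T_cold_K) = 319.15 / 36.0
  COP = 8.865

8.865


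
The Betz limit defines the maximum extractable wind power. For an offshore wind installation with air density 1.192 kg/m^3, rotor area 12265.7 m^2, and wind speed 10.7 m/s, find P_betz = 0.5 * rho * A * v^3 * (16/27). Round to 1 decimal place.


The Betz coefficient Cp_max = 16/27 = 0.5926
v^3 = 10.7^3 = 1225.043
P_betz = 0.5 * rho * A * v^3 * Cp_max
P_betz = 0.5 * 1.192 * 12265.7 * 1225.043 * 0.5926
P_betz = 5306964.1 W

5306964.1


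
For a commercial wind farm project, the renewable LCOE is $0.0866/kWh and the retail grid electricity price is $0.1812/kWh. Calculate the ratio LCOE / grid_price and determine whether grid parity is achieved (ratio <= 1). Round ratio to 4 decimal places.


Compare LCOE to grid price:
  LCOE = $0.0866/kWh, Grid price = $0.1812/kWh
  Ratio = LCOE / grid_price = 0.0866 / 0.1812 = 0.4779
  Grid parity achieved (ratio <= 1)? yes

0.4779


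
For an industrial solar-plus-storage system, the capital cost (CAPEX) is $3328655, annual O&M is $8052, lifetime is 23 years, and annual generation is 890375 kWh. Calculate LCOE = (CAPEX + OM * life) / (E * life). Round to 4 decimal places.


Total cost = CAPEX + OM * lifetime = 3328655 + 8052 * 23 = 3328655 + 185196 = 3513851
Total generation = annual * lifetime = 890375 * 23 = 20478625 kWh
LCOE = 3513851 / 20478625
LCOE = 0.1716 $/kWh

0.1716


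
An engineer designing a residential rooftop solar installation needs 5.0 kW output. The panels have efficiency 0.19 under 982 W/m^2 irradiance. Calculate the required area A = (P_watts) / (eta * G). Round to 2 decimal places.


Convert target power to watts: P = 5.0 * 1000 = 5000.0 W
Compute denominator: eta * G = 0.19 * 982 = 186.58
Required area A = P / (eta * G) = 5000.0 / 186.58
A = 26.80 m^2

26.80


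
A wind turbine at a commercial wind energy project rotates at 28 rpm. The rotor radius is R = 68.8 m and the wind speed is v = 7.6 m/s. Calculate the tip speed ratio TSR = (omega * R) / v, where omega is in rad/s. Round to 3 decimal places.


Convert rotational speed to rad/s:
  omega = 28 * 2 * pi / 60 = 2.9322 rad/s
Compute tip speed:
  v_tip = omega * R = 2.9322 * 68.8 = 201.732 m/s
Tip speed ratio:
  TSR = v_tip / v_wind = 201.732 / 7.6 = 26.544

26.544


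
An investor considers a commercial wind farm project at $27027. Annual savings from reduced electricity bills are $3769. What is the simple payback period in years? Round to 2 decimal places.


Simple payback period = initial cost / annual savings
Payback = 27027 / 3769
Payback = 7.17 years

7.17


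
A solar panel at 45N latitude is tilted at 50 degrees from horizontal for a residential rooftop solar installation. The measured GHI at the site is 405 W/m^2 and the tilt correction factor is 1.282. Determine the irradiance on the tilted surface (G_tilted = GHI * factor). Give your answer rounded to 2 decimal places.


Identify the given values:
  GHI = 405 W/m^2, tilt correction factor = 1.282
Apply the formula G_tilted = GHI * factor:
  G_tilted = 405 * 1.282
  G_tilted = 519.21 W/m^2

519.21


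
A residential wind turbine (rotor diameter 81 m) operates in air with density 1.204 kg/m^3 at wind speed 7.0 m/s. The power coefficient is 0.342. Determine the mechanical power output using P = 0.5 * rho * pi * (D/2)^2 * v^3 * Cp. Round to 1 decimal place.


Step 1 -- Compute swept area:
  A = pi * (D/2)^2 = pi * (81/2)^2 = 5153.0 m^2
Step 2 -- Apply wind power equation:
  P = 0.5 * rho * A * v^3 * Cp
  v^3 = 7.0^3 = 343.0
  P = 0.5 * 1.204 * 5153.0 * 343.0 * 0.342
  P = 363895.5 W

363895.5


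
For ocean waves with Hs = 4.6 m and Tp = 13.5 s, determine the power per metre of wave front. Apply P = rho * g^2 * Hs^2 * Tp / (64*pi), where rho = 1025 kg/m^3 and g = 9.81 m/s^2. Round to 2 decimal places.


Apply wave power formula:
  g^2 = 9.81^2 = 96.2361
  Hs^2 = 4.6^2 = 21.16
  Numerator = rho * g^2 * Hs^2 * Tp = 1025 * 96.2361 * 21.16 * 13.5 = 28178074.43
  Denominator = 64 * pi = 201.0619
  P = 28178074.43 / 201.0619 = 140146.24 W/m

140146.24


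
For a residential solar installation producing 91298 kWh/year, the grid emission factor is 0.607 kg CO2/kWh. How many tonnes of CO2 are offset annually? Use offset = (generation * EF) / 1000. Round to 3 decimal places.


CO2 offset in kg = generation * emission_factor
CO2 offset = 91298 * 0.607 = 55417.89 kg
Convert to tonnes:
  CO2 offset = 55417.89 / 1000 = 55.418 tonnes

55.418


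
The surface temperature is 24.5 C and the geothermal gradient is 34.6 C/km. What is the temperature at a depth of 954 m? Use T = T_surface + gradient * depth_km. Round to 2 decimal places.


Convert depth to km: 954 / 1000 = 0.954 km
Temperature increase = gradient * depth_km = 34.6 * 0.954 = 33.01 C
Temperature at depth = T_surface + delta_T = 24.5 + 33.01
T = 57.51 C

57.51


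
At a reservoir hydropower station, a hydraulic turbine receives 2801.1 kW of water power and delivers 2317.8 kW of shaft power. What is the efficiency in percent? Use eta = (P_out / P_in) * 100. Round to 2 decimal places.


Turbine efficiency = (output power / input power) * 100
eta = (2317.8 / 2801.1) * 100
eta = 82.75%

82.75


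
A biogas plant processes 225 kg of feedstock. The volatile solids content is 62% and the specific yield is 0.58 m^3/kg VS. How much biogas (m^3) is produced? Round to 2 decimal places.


Compute volatile solids:
  VS = mass * VS_fraction = 225 * 0.62 = 139.5 kg
Calculate biogas volume:
  Biogas = VS * specific_yield = 139.5 * 0.58
  Biogas = 80.91 m^3

80.91


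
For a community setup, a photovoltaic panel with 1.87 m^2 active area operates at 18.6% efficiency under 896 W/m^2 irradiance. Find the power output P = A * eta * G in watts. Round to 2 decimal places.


Use the solar power formula P = A * eta * G.
Given: A = 1.87 m^2, eta = 0.186, G = 896 W/m^2
P = 1.87 * 0.186 * 896
P = 311.65 W

311.65


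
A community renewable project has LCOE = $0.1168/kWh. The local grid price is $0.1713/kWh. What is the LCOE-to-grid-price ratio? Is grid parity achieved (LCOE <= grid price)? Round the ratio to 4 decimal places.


Compare LCOE to grid price:
  LCOE = $0.1168/kWh, Grid price = $0.1713/kWh
  Ratio = LCOE / grid_price = 0.1168 / 0.1713 = 0.6818
  Grid parity achieved (ratio <= 1)? yes

0.6818


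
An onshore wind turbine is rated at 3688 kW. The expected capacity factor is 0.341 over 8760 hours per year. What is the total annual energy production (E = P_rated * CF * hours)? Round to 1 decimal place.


Annual energy = rated_kW * capacity_factor * hours_per_year
Given: P_rated = 3688 kW, CF = 0.341, hours = 8760
E = 3688 * 0.341 * 8760
E = 11016646.1 kWh

11016646.1


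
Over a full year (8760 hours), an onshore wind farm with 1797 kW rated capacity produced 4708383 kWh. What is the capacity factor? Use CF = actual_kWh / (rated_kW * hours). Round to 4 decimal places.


Capacity factor = actual output / maximum possible output
Maximum possible = rated * hours = 1797 * 8760 = 15741720 kWh
CF = 4708383 / 15741720
CF = 0.2991

0.2991


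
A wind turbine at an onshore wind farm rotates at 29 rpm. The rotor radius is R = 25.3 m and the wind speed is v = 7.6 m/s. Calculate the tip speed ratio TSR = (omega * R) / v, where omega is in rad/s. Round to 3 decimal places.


Convert rotational speed to rad/s:
  omega = 29 * 2 * pi / 60 = 3.0369 rad/s
Compute tip speed:
  v_tip = omega * R = 3.0369 * 25.3 = 76.833 m/s
Tip speed ratio:
  TSR = v_tip / v_wind = 76.833 / 7.6 = 10.110

10.110


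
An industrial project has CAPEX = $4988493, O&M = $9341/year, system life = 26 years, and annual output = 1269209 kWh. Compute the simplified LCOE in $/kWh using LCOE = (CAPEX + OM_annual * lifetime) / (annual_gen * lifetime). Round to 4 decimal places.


Total cost = CAPEX + OM * lifetime = 4988493 + 9341 * 26 = 4988493 + 242866 = 5231359
Total generation = annual * lifetime = 1269209 * 26 = 32999434 kWh
LCOE = 5231359 / 32999434
LCOE = 0.1585 $/kWh

0.1585


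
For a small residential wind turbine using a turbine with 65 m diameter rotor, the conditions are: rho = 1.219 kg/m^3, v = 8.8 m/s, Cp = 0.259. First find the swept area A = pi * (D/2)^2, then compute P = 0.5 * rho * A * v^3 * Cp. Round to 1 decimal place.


Step 1 -- Compute swept area:
  A = pi * (D/2)^2 = pi * (65/2)^2 = 3318.31 m^2
Step 2 -- Apply wind power equation:
  P = 0.5 * rho * A * v^3 * Cp
  v^3 = 8.8^3 = 681.472
  P = 0.5 * 1.219 * 3318.31 * 681.472 * 0.259
  P = 356975.2 W

356975.2


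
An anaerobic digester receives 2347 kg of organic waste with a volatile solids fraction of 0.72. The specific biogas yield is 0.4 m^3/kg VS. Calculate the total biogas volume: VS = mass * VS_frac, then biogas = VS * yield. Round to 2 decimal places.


Compute volatile solids:
  VS = mass * VS_fraction = 2347 * 0.72 = 1689.84 kg
Calculate biogas volume:
  Biogas = VS * specific_yield = 1689.84 * 0.4
  Biogas = 675.94 m^3

675.94


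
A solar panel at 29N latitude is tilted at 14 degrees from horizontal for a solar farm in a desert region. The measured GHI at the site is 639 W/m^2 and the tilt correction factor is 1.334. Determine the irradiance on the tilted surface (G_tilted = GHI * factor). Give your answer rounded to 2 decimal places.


Identify the given values:
  GHI = 639 W/m^2, tilt correction factor = 1.334
Apply the formula G_tilted = GHI * factor:
  G_tilted = 639 * 1.334
  G_tilted = 852.43 W/m^2

852.43


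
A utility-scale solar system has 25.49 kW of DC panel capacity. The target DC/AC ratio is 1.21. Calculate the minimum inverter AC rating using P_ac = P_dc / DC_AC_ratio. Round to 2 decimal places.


The inverter AC capacity is determined by the DC/AC ratio.
Given: P_dc = 25.49 kW, DC/AC ratio = 1.21
P_ac = P_dc / ratio = 25.49 / 1.21
P_ac = 21.07 kW

21.07


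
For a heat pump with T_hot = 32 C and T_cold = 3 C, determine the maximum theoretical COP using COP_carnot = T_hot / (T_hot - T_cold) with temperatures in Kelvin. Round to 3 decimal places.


Convert to Kelvin:
  T_hot = 32 + 273.15 = 305.15 K
  T_cold = 3 + 273.15 = 276.15 K
Apply Carnot COP formula:
  COP = T_hot_K / (T_hot_K - T_cold_K) = 305.15 / 29.0
  COP = 10.522

10.522


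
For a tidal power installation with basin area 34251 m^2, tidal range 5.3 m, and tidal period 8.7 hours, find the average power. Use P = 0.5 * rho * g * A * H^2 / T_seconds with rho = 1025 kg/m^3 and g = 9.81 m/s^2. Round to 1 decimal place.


Convert period to seconds: T = 8.7 * 3600 = 31320.0 s
H^2 = 5.3^2 = 28.09
P = 0.5 * rho * g * A * H^2 / T
P = 0.5 * 1025 * 9.81 * 34251 * 28.09 / 31320.0
P = 154442.2 W

154442.2


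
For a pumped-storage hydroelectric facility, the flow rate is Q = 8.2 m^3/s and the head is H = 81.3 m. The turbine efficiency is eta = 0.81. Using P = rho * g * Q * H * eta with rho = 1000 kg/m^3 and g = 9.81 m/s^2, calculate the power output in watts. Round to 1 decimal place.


Apply the hydropower formula P = rho * g * Q * H * eta
rho * g = 1000 * 9.81 = 9810.0
P = 9810.0 * 8.2 * 81.3 * 0.81
P = 5297347.0 W

5297347.0


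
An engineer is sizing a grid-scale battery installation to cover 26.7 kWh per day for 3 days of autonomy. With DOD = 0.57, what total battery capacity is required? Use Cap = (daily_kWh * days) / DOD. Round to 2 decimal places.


Total energy needed = daily * days = 26.7 * 3 = 80.1 kWh
Account for depth of discharge:
  Cap = total_energy / DOD = 80.1 / 0.57
  Cap = 140.53 kWh

140.53


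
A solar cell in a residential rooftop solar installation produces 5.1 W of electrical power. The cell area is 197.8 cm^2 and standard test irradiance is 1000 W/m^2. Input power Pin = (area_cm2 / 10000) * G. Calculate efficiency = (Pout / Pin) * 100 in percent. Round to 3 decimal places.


First compute the input power:
  Pin = area_cm2 / 10000 * G = 197.8 / 10000 * 1000 = 19.78 W
Then compute efficiency:
  Efficiency = (Pout / Pin) * 100 = (5.1 / 19.78) * 100
  Efficiency = 25.784%

25.784


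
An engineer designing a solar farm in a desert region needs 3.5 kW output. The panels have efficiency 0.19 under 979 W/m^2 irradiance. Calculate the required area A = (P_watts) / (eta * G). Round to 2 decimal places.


Convert target power to watts: P = 3.5 * 1000 = 3500.0 W
Compute denominator: eta * G = 0.19 * 979 = 186.01
Required area A = P / (eta * G) = 3500.0 / 186.01
A = 18.82 m^2

18.82


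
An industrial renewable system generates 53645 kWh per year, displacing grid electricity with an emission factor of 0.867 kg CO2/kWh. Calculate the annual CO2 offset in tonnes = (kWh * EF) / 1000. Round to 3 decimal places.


CO2 offset in kg = generation * emission_factor
CO2 offset = 53645 * 0.867 = 46510.22 kg
Convert to tonnes:
  CO2 offset = 46510.22 / 1000 = 46.510 tonnes

46.510


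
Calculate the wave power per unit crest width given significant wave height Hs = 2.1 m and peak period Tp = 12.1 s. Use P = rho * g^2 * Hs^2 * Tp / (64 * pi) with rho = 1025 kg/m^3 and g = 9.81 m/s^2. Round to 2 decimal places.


Apply wave power formula:
  g^2 = 9.81^2 = 96.2361
  Hs^2 = 2.1^2 = 4.41
  Numerator = rho * g^2 * Hs^2 * Tp = 1025 * 96.2361 * 4.41 * 12.1 = 5263635.9
  Denominator = 64 * pi = 201.0619
  P = 5263635.9 / 201.0619 = 26179.18 W/m

26179.18


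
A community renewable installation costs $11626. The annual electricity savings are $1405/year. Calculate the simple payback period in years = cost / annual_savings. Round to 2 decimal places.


Simple payback period = initial cost / annual savings
Payback = 11626 / 1405
Payback = 8.27 years

8.27


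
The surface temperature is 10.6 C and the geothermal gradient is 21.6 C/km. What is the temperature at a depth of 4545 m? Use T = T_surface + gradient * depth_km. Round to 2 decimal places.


Convert depth to km: 4545 / 1000 = 4.545 km
Temperature increase = gradient * depth_km = 21.6 * 4.545 = 98.17 C
Temperature at depth = T_surface + delta_T = 10.6 + 98.17
T = 108.77 C

108.77


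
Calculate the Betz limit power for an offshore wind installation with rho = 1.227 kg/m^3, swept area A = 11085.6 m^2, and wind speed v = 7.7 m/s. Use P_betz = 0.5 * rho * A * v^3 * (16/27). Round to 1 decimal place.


The Betz coefficient Cp_max = 16/27 = 0.5926
v^3 = 7.7^3 = 456.533
P_betz = 0.5 * rho * A * v^3 * Cp_max
P_betz = 0.5 * 1.227 * 11085.6 * 456.533 * 0.5926
P_betz = 1839933.7 W

1839933.7


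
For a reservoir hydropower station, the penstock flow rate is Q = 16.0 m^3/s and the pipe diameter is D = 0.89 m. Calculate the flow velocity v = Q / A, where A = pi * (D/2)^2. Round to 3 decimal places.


Compute pipe cross-sectional area:
  A = pi * (D/2)^2 = pi * (0.89/2)^2 = 0.6221 m^2
Calculate velocity:
  v = Q / A = 16.0 / 0.6221
  v = 25.719 m/s

25.719


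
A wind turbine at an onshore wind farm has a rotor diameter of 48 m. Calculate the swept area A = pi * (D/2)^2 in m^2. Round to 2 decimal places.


Compute the rotor radius:
  r = D / 2 = 48 / 2 = 24.0 m
Calculate swept area:
  A = pi * r^2 = pi * 24.0^2
  A = 1809.56 m^2

1809.56
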